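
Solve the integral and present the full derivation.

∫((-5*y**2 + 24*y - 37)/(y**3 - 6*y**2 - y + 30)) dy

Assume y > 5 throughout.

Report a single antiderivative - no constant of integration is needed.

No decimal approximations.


Step 1. Decompose ∫((-5*y**2 + 24*y - 37)/(y**3 - 6*y**2 - y + 30)) dy by partial fractions, (-5*y**2 + 24*y - 37)/(y**3 - 6*y**2 - y + 30) = -3/(y + 2) + 1/(y - 3) - 3/(y - 5): now ∫(-3/(y - 5)) dy + ∫(1/(y - 3)) dy + ∫(-3/(y + 2)) dy.
Step 2. Evaluate the standard form [assuming y > 5]: now -3*log(y - 5) + ∫(1/(y - 3)) dy + ∫(-3/(y + 2)) dy.
Step 3. Evaluate the standard form [assuming y > -2]: now -3*log(y - 5) - 3*log(y + 2) + ∫(1/(y - 3)) dy.
Step 4. Evaluate the standard form [assuming y > 3]: now -3*log(y - 5) + log(y - 3) - 3*log(y + 2).
Answer: -3*log(y - 5) + log(y - 3) - 3*log(y + 2).


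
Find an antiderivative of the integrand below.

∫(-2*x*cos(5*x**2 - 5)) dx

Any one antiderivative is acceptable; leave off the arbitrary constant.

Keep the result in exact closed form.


Answer: -sin(5*x**2 - 5)/5.


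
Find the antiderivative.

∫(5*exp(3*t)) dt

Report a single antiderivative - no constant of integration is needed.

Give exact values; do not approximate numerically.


Answer: 5*exp(3*t)/3.


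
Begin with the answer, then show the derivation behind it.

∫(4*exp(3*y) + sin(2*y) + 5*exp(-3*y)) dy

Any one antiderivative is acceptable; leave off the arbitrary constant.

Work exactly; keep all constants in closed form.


The answer is 4*exp(3*y)/3 - cos(2*y)/2 - 5*exp(-3*y)/3.
Step 1. Rewrite: now ∫(5*exp(-3*y)) dy + ∫(4*exp(3*y)) dy + ∫(sin(2*y)) dy.
Step 2. Evaluate the standard form: now -cos(2*y)/2 + ∫(5*exp(-3*y)) dy + ∫(4*exp(3*y)) dy.
Step 3. Evaluate the standard form: now 4*exp(3*y)/3 - cos(2*y)/2 + ∫(5*exp(-3*y)) dy.
Step 4. Evaluate the standard form: now 4*exp(3*y)/3 - cos(2*y)/2 - 5*exp(-3*y)/3.
Answer: 4*exp(3*y)/3 - cos(2*y)/2 - 5*exp(-3*y)/3.


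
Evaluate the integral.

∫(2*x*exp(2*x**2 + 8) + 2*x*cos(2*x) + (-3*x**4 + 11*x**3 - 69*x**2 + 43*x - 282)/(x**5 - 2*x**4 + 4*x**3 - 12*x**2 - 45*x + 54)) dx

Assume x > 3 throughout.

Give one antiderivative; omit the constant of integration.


Answer: x*sin(2*x) + exp(2*x**2 + 8)/2 - 4*log(x - 3) + 5*log(x - 1) - 4*log(x + 2) + cos(2*x)/2 + 4*atan(x/3)/3.


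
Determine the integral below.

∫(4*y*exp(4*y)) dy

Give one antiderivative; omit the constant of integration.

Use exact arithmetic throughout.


Answer: y*exp(4*y) - exp(4*y)/4.


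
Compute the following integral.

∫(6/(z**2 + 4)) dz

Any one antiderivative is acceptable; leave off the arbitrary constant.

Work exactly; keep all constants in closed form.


Answer: 3*atan(z/2).


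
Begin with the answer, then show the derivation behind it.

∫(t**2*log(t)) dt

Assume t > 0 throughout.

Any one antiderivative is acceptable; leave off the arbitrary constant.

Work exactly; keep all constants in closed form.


The answer is t**3*log(t)/3 - t**3/9.
Step 1. Integrate ∫(t**2*log(t)) dt by parts with u = log(t), dv = (t**2) dt, so v = t**3/3 [assuming t > 0]: now t**3*log(t)/3 + ∫(-t**2/3) dt.
Step 2. Evaluate the standard form: now t**3*log(t)/3 - t**3/9.
Answer: t**3*log(t)/3 - t**3/9.


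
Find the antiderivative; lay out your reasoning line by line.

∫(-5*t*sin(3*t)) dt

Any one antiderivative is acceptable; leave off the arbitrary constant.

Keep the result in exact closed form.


Step 1. Integrate ∫(-5*t*sin(3*t)) dt by parts with u = t, dv = (-5*sin(3*t)) dt, so v = 5*cos(3*t)/3: now 5*t*cos(3*t)/3 + ∫(-5*cos(3*t)/3) dt.
Step 2. Evaluate the standard form: now 5*t*cos(3*t)/3 - 5*sin(3*t)/9.
Answer: 5*t*cos(3*t)/3 - 5*sin(3*t)/9.


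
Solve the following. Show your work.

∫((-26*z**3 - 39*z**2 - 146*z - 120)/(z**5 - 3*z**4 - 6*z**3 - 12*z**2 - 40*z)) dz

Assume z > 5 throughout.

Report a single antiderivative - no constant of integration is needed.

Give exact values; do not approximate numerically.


Step 1. Decompose ∫((-26*z**3 - 39*z**2 - 146*z - 120)/(z**5 - 3*z**4 - 6*z**3 - 12*z**2 - 40*z)) dz by partial fractions, (-26*z**3 - 39*z**2 - 146*z - 120)/(z**5 - 3*z**4 - 6*z**3 - 12*z**2 - 40*z) = 3/(z**2 + 4) + 2/(z + 2) - 5/(z - 5) + 3/z: now ∫(3/z) dz + ∫(-5/(z - 5)) dz + ∫(2/(z + 2)) dz + ∫(3/(z**2 + 4)) dz.
Step 2. Evaluate the standard form [assuming z > 0]: now 3*log(z) + ∫(-5/(z - 5)) dz + ∫(2/(z + 2)) dz + ∫(3/(z**2 + 4)) dz.
Step 3. Evaluate the standard form [assuming z > -2]: now 3*log(z) + 2*log(z + 2) + ∫(-5/(z - 5)) dz + ∫(3/(z**2 + 4)) dz.
Step 4. Evaluate the standard form [assuming z > 5]: now 3*log(z) - 5*log(z - 5) + 2*log(z + 2) + ∫(3/(z**2 + 4)) dz.
Step 5. Evaluate the standard form: now 3*log(z) - 5*log(z - 5) + 2*log(z + 2) + 3*atan(z/2)/2.
Answer: 3*log(z) - 5*log(z - 5) + 2*log(z + 2) + 3*atan(z/2)/2.


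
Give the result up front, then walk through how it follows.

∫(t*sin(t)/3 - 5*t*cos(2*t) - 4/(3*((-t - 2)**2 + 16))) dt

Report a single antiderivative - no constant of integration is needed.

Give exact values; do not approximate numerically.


The answer is -5*t*sin(2*t)/2 - t*cos(t)/3 + sin(t)/3 - 5*cos(2*t)/4 - atan(t/4 + 1/2)/3.
Step 1. Rewrite: now ∫(t*sin(t)/3) dt + ∫(-5*t*cos(2*t)) dt + ∫(-4/(3*((-t - 2)**2 + 16))) dt.
Step 2. Substitute u = -t - 2, turning ∫(-4/(3*((-t - 2)**2 + 16))) dt into ∫(4/(3*(u**2 + 16))) du: now ∫(t*sin(t)/3) dt + ∫(-5*t*cos(2*t)) dt + ∫(4/(3*(u**2 + 16))) du.
Step 3. Evaluate the standard form: now atan(u/4)/3 + ∫(t*sin(t)/3) dt + ∫(-5*t*cos(2*t)) dt.
Step 4. Substitute back u = -t - 2: now -atan(t/4 + 1/2)/3 + ∫(t*sin(t)/3) dt + ∫(-5*t*cos(2*t)) dt.
Step 5. Integrate ∫(-5*t*cos(2*t)) dt by parts with u = t, dv = (-5*cos(2*t)) dt, so v = -5*sin(2*t)/2: now -5*t*sin(2*t)/2 - atan(t/4 + 1/2)/3 + ∫(t*sin(t)/3) dt + ∫(5*sin(2*t)/2) dt.
Step 6. Evaluate the standard form: now -5*t*sin(2*t)/2 - 5*cos(2*t)/4 - atan(t/4 + 1/2)/3 + ∫(t*sin(t)/3) dt.
Step 7. Integrate ∫(t*sin(t)/3) dt by parts with u = t, dv = (sin(t)/3) dt, so v = -cos(t)/3: now -5*t*sin(2*t)/2 - t*cos(t)/3 - 5*cos(2*t)/4 - atan(t/4 + 1/2)/3 + ∫(cos(t)/3) dt.
Step 8. Evaluate the standard form: now -5*t*sin(2*t)/2 - t*cos(t)/3 + sin(t)/3 - 5*cos(2*t)/4 - atan(t/4 + 1/2)/3.
Answer: -5*t*sin(2*t)/2 - t*cos(t)/3 + sin(t)/3 - 5*cos(2*t)/4 - atan(t/4 + 1/2)/3.


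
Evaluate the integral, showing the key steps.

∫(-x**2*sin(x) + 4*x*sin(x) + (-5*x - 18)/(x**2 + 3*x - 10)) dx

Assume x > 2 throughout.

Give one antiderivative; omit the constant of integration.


Step 1. Rewrite: now ∫(4*x*sin(x)) dx + ∫(-x**2*sin(x)) dx + ∫((-5*x - 18)/(x**2 + 3*x - 10)) dx.
Step 2. Integrate ∫(4*x*sin(x)) dx by parts with u = x, dv = (4*sin(x)) dx, so v = -4*cos(x): now -4*x*cos(x) + ∫(-x**2*sin(x)) dx + ∫((-5*x - 18)/(x**2 + 3*x - 10)) dx + ∫(4*cos(x)) dx.
Step 3. Evaluate the standard form: now -4*x*cos(x) + 4*sin(x) + ∫(-x**2*sin(x)) dx + ∫((-5*x - 18)/(x**2 + 3*x - 10)) dx.
Step 4. Integrate ∫(-x**2*sin(x)) dx by parts with u = x**2, dv = (-sin(x)) dx, so v = cos(x): now x**2*cos(x) - 4*x*cos(x) + 4*sin(x) + ∫(-2*x*cos(x)) dx + ∫((-5*x - 18)/(x**2 + 3*x - 10)) dx.
Step 5. Integrate ∫(-2*x*cos(x)) dx by parts with u = x, dv = (-2*cos(x)) dx, so v = -2*sin(x): now x**2*cos(x) - 2*x*sin(x) - 4*x*cos(x) + 4*sin(x) + ∫((-5*x - 18)/(x**2 + 3*x - 10)) dx + ∫(2*sin(x)) dx.
Step 6. Evaluate the standard form: now x**2*cos(x) - 2*x*sin(x) - 4*x*cos(x) + 4*sin(x) - 2*cos(x) + ∫((-5*x - 18)/(x**2 + 3*x - 10)) dx.
Step 7. Decompose ∫((-5*x - 18)/(x**2 + 3*x - 10)) dx by partial fractions, (-5*x - 18)/(x**2 + 3*x - 10) = -1/(x + 5) - 4/(x - 2): now x**2*cos(x) - 2*x*sin(x) - 4*x*cos(x) + 4*sin(x) - 2*cos(x) + ∫(-4/(x - 2)) dx + ∫(-1/(x + 5)) dx.
Step 8. Evaluate the standard form [assuming x > 2]: now x**2*cos(x) - 2*x*sin(x) - 4*x*cos(x) - 4*log(x - 2) + 4*sin(x) - 2*cos(x) + ∫(-1/(x + 5)) dx.
Step 9. Evaluate the standard form [assuming x > -5]: now x**2*cos(x) - 2*x*sin(x) - 4*x*cos(x) - 4*log(x - 2) - log(x + 5) + 4*sin(x) - 2*cos(x).
Answer: x**2*cos(x) - 2*x*sin(x) - 4*x*cos(x) - 4*log(x - 2) - log(x + 5) + 4*sin(x) - 2*cos(x).


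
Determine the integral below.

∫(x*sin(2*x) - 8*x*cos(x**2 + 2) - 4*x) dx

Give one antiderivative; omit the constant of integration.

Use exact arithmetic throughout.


Answer: -2*x**2 - x*cos(2*x)/2 + sin(2*x)/4 - 4*sin(x**2 + 2).


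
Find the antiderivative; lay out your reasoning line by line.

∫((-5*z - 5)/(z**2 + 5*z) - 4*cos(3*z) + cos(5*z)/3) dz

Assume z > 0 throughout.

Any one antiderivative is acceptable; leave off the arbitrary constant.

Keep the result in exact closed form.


Step 1. Rewrite: now ∫((-5*z - 5)/(z**2 + 5*z)) dz + ∫(-4*cos(3*z)) dz + ∫(cos(5*z)/3) dz.
Step 2. Decompose ∫((-5*z - 5)/(z**2 + 5*z)) dz by partial fractions, (-5*z - 5)/(z**2 + 5*z) = -4/(z + 5) - 1/z: now ∫(-1/z) dz + ∫(-4/(z + 5)) dz + ∫(-4*cos(3*z)) dz + ∫(cos(5*z)/3) dz.
Step 3. Evaluate the standard form [assuming z > 0]: now -log(z) + ∫(-4/(z + 5)) dz + ∫(-4*cos(3*z)) dz + ∫(cos(5*z)/3) dz.
Step 4. Evaluate the standard form [assuming z > -5]: now -log(z) - 4*log(z + 5) + ∫(-4*cos(3*z)) dz + ∫(cos(5*z)/3) dz.
Step 5. Evaluate the standard form: now -log(z) - 4*log(z + 5) - 4*sin(3*z)/3 + ∫(cos(5*z)/3) dz.
Step 6. Evaluate the standard form: now -log(z) - 4*log(z + 5) - 4*sin(3*z)/3 + sin(5*z)/15.
Answer: -log(z) - 4*log(z + 5) - 4*sin(3*z)/3 + sin(5*z)/15.


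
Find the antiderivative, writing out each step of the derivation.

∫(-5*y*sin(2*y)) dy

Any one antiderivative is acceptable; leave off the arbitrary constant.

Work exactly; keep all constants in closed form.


Step 1. Integrate ∫(-5*y*sin(2*y)) dy by parts with u = y, dv = (-5*sin(2*y)) dy, so v = 5*cos(2*y)/2: now 5*y*cos(2*y)/2 + ∫(-5*cos(2*y)/2) dy.
Step 2. Evaluate the standard form: now 5*y*cos(2*y)/2 - 5*sin(2*y)/4.
Answer: 5*y*cos(2*y)/2 - 5*sin(2*y)/4.


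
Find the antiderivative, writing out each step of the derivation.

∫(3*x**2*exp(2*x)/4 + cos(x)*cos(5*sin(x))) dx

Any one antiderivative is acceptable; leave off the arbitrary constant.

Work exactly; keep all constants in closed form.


Step 1. Rewrite: now ∫(3*x**2*exp(2*x)/4) dx + ∫(cos(x)*cos(5*sin(x))) dx.
Step 2. Substitute u = sin(x), turning ∫(cos(x)*cos(5*sin(x))) dx into ∫(cos(5*u)) du: now ∫(3*x**2*exp(2*x)/4) dx + ∫(cos(5*u)) du.
Step 3. Evaluate the standard form: now sin(5*u)/5 + ∫(3*x**2*exp(2*x)/4) dx.
Step 4. Substitute back u = sin(x): now sin(5*sin(x))/5 + ∫(3*x**2*exp(2*x)/4) dx.
Step 5. Integrate ∫(3*x**2*exp(2*x)/4) dx by parts with u = x**2, dv = (3*exp(2*x)/4) dx, so v = 3*exp(2*x)/8: now 3*x**2*exp(2*x)/8 + sin(5*sin(x))/5 + ∫(-3*x*exp(2*x)/4) dx.
Step 6. Integrate ∫(-3*x*exp(2*x)/4) dx by parts with u = x, dv = (-3*exp(2*x)/4) dx, so v = -3*exp(2*x)/8: now 3*x**2*exp(2*x)/8 - 3*x*exp(2*x)/8 + sin(5*sin(x))/5 + ∫(3*exp(2*x)/8) dx.
Step 7. Evaluate the standard form: now 3*x**2*exp(2*x)/8 - 3*x*exp(2*x)/8 + 3*exp(2*x)/16 + sin(5*sin(x))/5.
Answer: 3*x**2*exp(2*x)/8 - 3*x*exp(2*x)/8 + 3*exp(2*x)/16 + sin(5*sin(x))/5.


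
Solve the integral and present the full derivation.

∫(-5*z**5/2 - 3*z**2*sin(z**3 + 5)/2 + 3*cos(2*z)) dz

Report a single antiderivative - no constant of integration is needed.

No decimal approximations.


Step 1. Rewrite: now ∫(-5*z**5/2) dz + ∫(-3*z**2*sin(z**3 + 5)/2) dz + ∫(3*cos(2*z)) dz.
Step 2. Evaluate the standard form: now -5*z**6/12 + ∫(-3*z**2*sin(z**3 + 5)/2) dz + ∫(3*cos(2*z)) dz.
Step 3. Evaluate the standard form: now -5*z**6/12 + 3*sin(2*z)/2 + ∫(-3*z**2*sin(z**3 + 5)/2) dz.
Step 4. Substitute u = z**3 + 5, turning ∫(-3*z**2*sin(z**3 + 5)/2) dz into ∫(-sin(u)/2) du: now -5*z**6/12 + 3*sin(2*z)/2 + ∫(-sin(u)/2) du.
Step 5. Evaluate the standard form: now -5*z**6/12 + 3*sin(2*z)/2 + cos(u)/2.
Step 6. Substitute back u = z**3 + 5: now -5*z**6/12 + 3*sin(2*z)/2 + cos(z**3 + 5)/2.
Answer: -5*z**6/12 + 3*sin(2*z)/2 + cos(z**3 + 5)/2.


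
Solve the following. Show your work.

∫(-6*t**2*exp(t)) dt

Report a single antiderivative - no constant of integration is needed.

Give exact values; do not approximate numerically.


Step 1. Integrate ∫(-6*t**2*exp(t)) dt by parts with u = t**2, dv = (-6*exp(t)) dt, so v = -6*exp(t): now -6*t**2*exp(t) + ∫(12*t*exp(t)) dt.
Step 2. Integrate ∫(12*t*exp(t)) dt by parts with u = t, dv = (12*exp(t)) dt, so v = 12*exp(t): now -6*t**2*exp(t) + 12*t*exp(t) + ∫(-12*exp(t)) dt.
Step 3. Evaluate the standard form: now -6*t**2*exp(t) + 12*t*exp(t) - 12*exp(t).
Answer: -6*t**2*exp(t) + 12*t*exp(t) - 12*exp(t).


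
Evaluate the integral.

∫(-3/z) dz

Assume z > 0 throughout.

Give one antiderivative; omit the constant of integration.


Answer: -3*log(z).


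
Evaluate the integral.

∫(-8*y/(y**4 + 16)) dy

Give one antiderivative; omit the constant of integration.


Answer: -atan(y**2/4).


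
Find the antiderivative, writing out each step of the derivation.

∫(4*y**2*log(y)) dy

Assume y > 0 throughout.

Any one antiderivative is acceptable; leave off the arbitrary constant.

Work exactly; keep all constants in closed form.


Step 1. Integrate ∫(4*y**2*log(y)) dy by parts with u = log(y), dv = (4*y**2) dy, so v = 4*y**3/3 [assuming y > 0]: now 4*y**3*log(y)/3 + ∫(-4*y**2/3) dy.
Step 2. Evaluate the standard form: now 4*y**3*log(y)/3 - 4*y**3/9.
Answer: 4*y**3*log(y)/3 - 4*y**3/9.


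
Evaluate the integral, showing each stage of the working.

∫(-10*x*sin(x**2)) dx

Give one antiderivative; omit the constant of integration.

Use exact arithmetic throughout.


Step 1. Substitute u = x**2, turning ∫(-10*x*sin(x**2)) dx into ∫(-5*sin(u)) du: now ∫(-5*sin(u)) du.
Step 2. Evaluate the standard form: now 5*cos(u).
Step 3. Substitute back u = x**2: now 5*cos(x**2).
Answer: 5*cos(x**2).


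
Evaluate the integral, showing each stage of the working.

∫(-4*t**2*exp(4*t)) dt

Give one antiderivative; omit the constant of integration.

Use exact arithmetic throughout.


Step 1. Integrate ∫(-4*t**2*exp(4*t)) dt by parts with u = t**2, dv = (-4*exp(4*t)) dt, so v = -exp(4*t): now -t**2*exp(4*t) + ∫(2*t*exp(4*t)) dt.
Step 2. Integrate ∫(2*t*exp(4*t)) dt by parts with u = t, dv = (2*exp(4*t)) dt, so v = exp(4*t)/2: now -t**2*exp(4*t) + t*exp(4*t)/2 + ∫(-exp(4*t)/2) dt.
Step 3. Evaluate the standard form: now -t**2*exp(4*t) + t*exp(4*t)/2 - exp(4*t)/8.
Answer: -t**2*exp(4*t) + t*exp(4*t)/2 - exp(4*t)/8.


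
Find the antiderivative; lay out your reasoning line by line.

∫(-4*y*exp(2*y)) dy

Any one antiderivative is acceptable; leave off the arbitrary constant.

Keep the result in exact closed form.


Step 1. Integrate ∫(-4*y*exp(2*y)) dy by parts with u = y, dv = (-4*exp(2*y)) dy, so v = -2*exp(2*y): now -2*y*exp(2*y) + ∫(2*exp(2*y)) dy.
Step 2. Evaluate the standard form: now -2*y*exp(2*y) + exp(2*y).
Answer: -2*y*exp(2*y) + exp(2*y).


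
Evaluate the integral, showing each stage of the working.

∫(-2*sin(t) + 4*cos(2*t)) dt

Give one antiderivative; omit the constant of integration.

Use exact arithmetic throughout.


Step 1. Rewrite: now ∫(-2*sin(t)) dt + ∫(4*cos(2*t)) dt.
Step 2. Evaluate the standard form: now 2*sin(2*t) + ∫(-2*sin(t)) dt.
Step 3. Evaluate the standard form: now 2*sin(2*t) + 2*cos(t).
Answer: 2*sin(2*t) + 2*cos(t).


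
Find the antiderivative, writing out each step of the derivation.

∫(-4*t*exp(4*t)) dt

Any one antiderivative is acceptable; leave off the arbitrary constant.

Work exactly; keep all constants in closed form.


Step 1. Integrate ∫(-4*t*exp(4*t)) dt by parts with u = t, dv = (-4*exp(4*t)) dt, so v = -exp(4*t): now -t*exp(4*t) + ∫(exp(4*t)) dt.
Step 2. Evaluate the standard form: now -t*exp(4*t) + exp(4*t)/4.
Answer: -t*exp(4*t) + exp(4*t)/4.


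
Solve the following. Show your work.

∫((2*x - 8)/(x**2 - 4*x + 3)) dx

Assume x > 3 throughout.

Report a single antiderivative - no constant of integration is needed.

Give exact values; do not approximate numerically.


Step 1. Decompose ∫((2*x - 8)/(x**2 - 4*x + 3)) dx by partial fractions, (2*x - 8)/(x**2 - 4*x + 3) = 3/(x - 1) - 1/(x - 3): now ∫(-1/(x - 3)) dx + ∫(3/(x - 1)) dx.
Step 2. Evaluate the standard form [assuming x > 1]: now 3*log(x - 1) + ∫(-1/(x - 3)) dx.
Step 3. Evaluate the standard form [assuming x > 3]: now -log(x - 3) + 3*log(x - 1).
Answer: -log(x - 3) + 3*log(x - 1).


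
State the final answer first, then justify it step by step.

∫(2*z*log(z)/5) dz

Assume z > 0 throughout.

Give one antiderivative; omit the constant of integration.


The answer is z**2*log(z)/5 - z**2/10.
Step 1. Integrate ∫(2*z*log(z)/5) dz by parts with u = log(z), dv = (2*z/5) dz, so v = z**2/5 [assuming z > 0]: now z**2*log(z)/5 + ∫(-z/5) dz.
Step 2. Evaluate the standard form: now z**2*log(z)/5 - z**2/10.
Answer: z**2*log(z)/5 - z**2/10.


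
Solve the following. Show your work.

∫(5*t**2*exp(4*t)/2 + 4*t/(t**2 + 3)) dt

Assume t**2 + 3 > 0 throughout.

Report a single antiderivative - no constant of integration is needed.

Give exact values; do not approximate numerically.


Step 1. Rewrite: now ∫(4*t/(t**2 + 3)) dt + ∫(5*t**2*exp(4*t)/2) dt.
Step 2. Substitute u = t**2 + 3, turning ∫(4*t/(t**2 + 3)) dt into ∫(2/u) du: now ∫(2/u) du + ∫(5*t**2*exp(4*t)/2) dt.
Step 3. Evaluate the standard form [assuming u > 0]: now 2*log(u) + ∫(5*t**2*exp(4*t)/2) dt.
Step 4. Substitute back u = t**2 + 3: now 2*log(t**2 + 3) + ∫(5*t**2*exp(4*t)/2) dt.
Step 5. Integrate ∫(5*t**2*exp(4*t)/2) dt by parts with u = t**2, dv = (5*exp(4*t)/2) dt, so v = 5*exp(4*t)/8: now 5*t**2*exp(4*t)/8 + 2*log(t**2 + 3) + ∫(-5*t*exp(4*t)/4) dt.
Step 6. Integrate ∫(-5*t*exp(4*t)/4) dt by parts with u = t, dv = (-5*exp(4*t)/4) dt, so v = -5*exp(4*t)/16: now 5*t**2*exp(4*t)/8 - 5*t*exp(4*t)/16 + 2*log(t**2 + 3) + ∫(5*exp(4*t)/16) dt.
Step 7. Evaluate the standard form: now 5*t**2*exp(4*t)/8 - 5*t*exp(4*t)/16 + 5*exp(4*t)/64 + 2*log(t**2 + 3).
Answer: 5*t**2*exp(4*t)/8 - 5*t*exp(4*t)/16 + 5*exp(4*t)/64 + 2*log(t**2 + 3).


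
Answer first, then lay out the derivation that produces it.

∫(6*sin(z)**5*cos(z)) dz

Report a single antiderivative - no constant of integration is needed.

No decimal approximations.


The answer is sin(z)**6.
Step 1. Substitute u = sin(z), turning ∫(6*sin(z)**5*cos(z)) dz into ∫(6*u**5) du: now ∫(6*u**5) du.
Step 2. Evaluate the standard form: now u**6.
Step 3. Substitute back u = sin(z): now sin(z)**6.
Answer: sin(z)**6.


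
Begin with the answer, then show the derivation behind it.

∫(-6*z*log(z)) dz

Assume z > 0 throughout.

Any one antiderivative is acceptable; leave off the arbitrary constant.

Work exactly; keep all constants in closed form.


The answer is -3*z**2*log(z) + 3*z**2/2.
Step 1. Integrate ∫(-6*z*log(z)) dz by parts with u = log(z), dv = (-6*z) dz, so v = -3*z**2 [assuming z > 0]: now -3*z**2*log(z) + ∫(3*z) dz.
Step 2. Evaluate the standard form: now -3*z**2*log(z) + 3*z**2/2.
Answer: -3*z**2*log(z) + 3*z**2/2.


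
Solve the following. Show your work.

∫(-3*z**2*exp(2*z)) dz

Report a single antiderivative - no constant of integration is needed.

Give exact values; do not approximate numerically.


Step 1. Integrate ∫(-3*z**2*exp(2*z)) dz by parts with u = z**2, dv = (-3*exp(2*z)) dz, so v = -3*exp(2*z)/2: now -3*z**2*exp(2*z)/2 + ∫(3*z*exp(2*z)) dz.
Step 2. Integrate ∫(3*z*exp(2*z)) dz by parts with u = z, dv = (3*exp(2*z)) dz, so v = 3*exp(2*z)/2: now -3*z**2*exp(2*z)/2 + 3*z*exp(2*z)/2 + ∫(-3*exp(2*z)/2) dz.
Step 3. Evaluate the standard form: now -3*z**2*exp(2*z)/2 + 3*z*exp(2*z)/2 - 3*exp(2*z)/4.
Answer: -3*z**2*exp(2*z)/2 + 3*z*exp(2*z)/2 - 3*exp(2*z)/4.


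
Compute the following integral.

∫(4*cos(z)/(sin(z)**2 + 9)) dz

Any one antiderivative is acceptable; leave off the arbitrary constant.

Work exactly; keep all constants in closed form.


Answer: 4*atan(sin(z)/3)/3.


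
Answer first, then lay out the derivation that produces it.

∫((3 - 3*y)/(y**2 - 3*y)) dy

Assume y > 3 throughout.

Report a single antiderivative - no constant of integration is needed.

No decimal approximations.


The answer is -log(y) - 2*log(y - 3).
Step 1. Decompose ∫((3 - 3*y)/(y**2 - 3*y)) dy by partial fractions, (3 - 3*y)/(y**2 - 3*y) = -2/(y - 3) - 1/y: now ∫(-1/y) dy + ∫(-2/(y - 3)) dy.
Step 2. Evaluate the standard form [assuming y > 3]: now -2*log(y - 3) + ∫(-1/y) dy.
Step 3. Evaluate the standard form [assuming y > 0]: now -log(y) - 2*log(y - 3).
Answer: -log(y) - 2*log(y - 3).


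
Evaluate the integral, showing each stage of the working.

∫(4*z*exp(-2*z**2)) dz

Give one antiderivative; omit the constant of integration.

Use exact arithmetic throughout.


Step 1. Substitute u = z**2, turning ∫(4*z*exp(-2*z**2)) dz into ∫(2*exp(-2*u)) du: now ∫(2*exp(-2*u)) du.
Step 2. Evaluate the standard form: now -exp(-2*u).
Step 3. Substitute back u = z**2: now -exp(-2*z**2).
Answer: -exp(-2*z**2).


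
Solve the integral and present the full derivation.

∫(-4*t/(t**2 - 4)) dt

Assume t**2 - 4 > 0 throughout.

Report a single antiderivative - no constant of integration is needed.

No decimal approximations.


Step 1. Substitute u = t**2 - 4, turning ∫(-4*t/(t**2 - 4)) dt into ∫(-2/u) du: now ∫(-2/u) du.
Step 2. Evaluate the standard form [assuming u > 0]: now -2*log(u).
Step 3. Substitute back u = t**2 - 4: now -2*log(t**2 - 4).
Answer: -2*log(t**2 - 4).


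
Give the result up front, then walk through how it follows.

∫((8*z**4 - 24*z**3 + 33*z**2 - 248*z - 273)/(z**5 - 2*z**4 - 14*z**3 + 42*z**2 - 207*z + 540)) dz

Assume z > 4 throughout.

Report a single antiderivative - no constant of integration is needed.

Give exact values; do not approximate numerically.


The answer is -log(z - 4) + 5*log(z - 3) + 4*log(z + 5) + atan(z/3)/3.
Step 1. Decompose ∫((8*z**4 - 24*z**3 + 33*z**2 - 248*z - 273)/(z**5 - 2*z**4 - 14*z**3 + 42*z**2 - 207*z + 540)) dz by partial fractions, (8*z**4 - 24*z**3 + 33*z**2 - 248*z - 273)/(z**5 - 2*z**4 - 14*z**3 + 42*z**2 - 207*z + 540) = 1/(z**2 + 9) + 4/(z + 5) + 5/(z - 3) - 1/(z - 4): now ∫(-1/(z - 4)) dz + ∫(5/(z - 3)) dz + ∫(4/(z + 5)) dz + ∫(1/(z**2 + 9)) dz.
Step 2. Evaluate the standard form [assuming z > -5]: now 4*log(z + 5) + ∫(-1/(z - 4)) dz + ∫(5/(z - 3)) dz + ∫(1/(z**2 + 9)) dz.
Step 3. Evaluate the standard form [assuming z > 3]: now 5*log(z - 3) + 4*log(z + 5) + ∫(-1/(z - 4)) dz + ∫(1/(z**2 + 9)) dz.
Step 4. Evaluate the standard form [assuming z > 4]: now -log(z - 4) + 5*log(z - 3) + 4*log(z + 5) + ∫(1/(z**2 + 9)) dz.
Step 5. Evaluate the standard form: now -log(z - 4) + 5*log(z - 3) + 4*log(z + 5) + atan(z/3)/3.
Answer: -log(z - 4) + 5*log(z - 3) + 4*log(z + 5) + atan(z/3)/3.


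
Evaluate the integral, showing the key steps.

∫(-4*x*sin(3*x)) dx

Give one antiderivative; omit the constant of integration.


Step 1. Integrate ∫(-4*x*sin(3*x)) dx by parts with u = x, dv = (-4*sin(3*x)) dx, so v = 4*cos(3*x)/3: now 4*x*cos(3*x)/3 + ∫(-4*cos(3*x)/3) dx.
Step 2. Evaluate the standard form: now 4*x*cos(3*x)/3 - 4*sin(3*x)/9.
Answer: 4*x*cos(3*x)/3 - 4*sin(3*x)/9.


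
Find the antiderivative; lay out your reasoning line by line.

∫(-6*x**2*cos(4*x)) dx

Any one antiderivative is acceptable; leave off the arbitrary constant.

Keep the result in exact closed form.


Step 1. Integrate ∫(-6*x**2*cos(4*x)) dx by parts with u = x**2, dv = (-6*cos(4*x)) dx, so v = -3*sin(4*x)/2: now -3*x**2*sin(4*x)/2 + ∫(3*x*sin(4*x)) dx.
Step 2. Integrate ∫(3*x*sin(4*x)) dx by parts with u = x, dv = (3*sin(4*x)) dx, so v = -3*cos(4*x)/4: now -3*x**2*sin(4*x)/2 - 3*x*cos(4*x)/4 + ∫(3*cos(4*x)/4) dx.
Step 3. Evaluate the standard form: now -3*x**2*sin(4*x)/2 - 3*x*cos(4*x)/4 + 3*sin(4*x)/16.
Answer: -3*x**2*sin(4*x)/2 - 3*x*cos(4*x)/4 + 3*sin(4*x)/16.


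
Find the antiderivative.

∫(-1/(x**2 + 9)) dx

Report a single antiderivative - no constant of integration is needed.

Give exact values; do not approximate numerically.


Answer: -atan(x/3)/3.


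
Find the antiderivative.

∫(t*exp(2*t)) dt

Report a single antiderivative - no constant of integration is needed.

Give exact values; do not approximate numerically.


Answer: t*exp(2*t)/2 - exp(2*t)/4.


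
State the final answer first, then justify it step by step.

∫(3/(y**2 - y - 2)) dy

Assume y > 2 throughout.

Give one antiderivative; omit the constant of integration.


The answer is log(y - 2) - log(y + 1).
Step 1. Decompose ∫(3/(y**2 - y - 2)) dy by partial fractions, 3/(y**2 - y - 2) = -1/(y + 1) + 1/(y - 2): now ∫(1/(y - 2)) dy + ∫(-1/(y + 1)) dy.
Step 2. Evaluate the standard form [assuming y > -1]: now -log(y + 1) + ∫(1/(y - 2)) dy.
Step 3. Evaluate the standard form [assuming y > 2]: now log(y - 2) - log(y + 1).
Answer: log(y - 2) - log(y + 1).


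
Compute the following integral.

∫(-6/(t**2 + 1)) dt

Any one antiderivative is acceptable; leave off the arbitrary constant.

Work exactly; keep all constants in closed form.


Answer: -6*atan(t).


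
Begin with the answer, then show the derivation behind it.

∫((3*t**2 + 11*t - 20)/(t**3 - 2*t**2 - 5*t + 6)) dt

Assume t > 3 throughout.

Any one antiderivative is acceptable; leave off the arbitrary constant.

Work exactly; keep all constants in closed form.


The answer is 4*log(t - 3) + log(t - 1) - 2*log(t + 2).
Step 1. Decompose ∫((3*t**2 + 11*t - 20)/(t**3 - 2*t**2 - 5*t + 6)) dt by partial fractions, (3*t**2 + 11*t - 20)/(t**3 - 2*t**2 - 5*t + 6) = -2/(t + 2) + 1/(t - 1) + 4/(t - 3): now ∫(4/(t - 3)) dt + ∫(1/(t - 1)) dt + ∫(-2/(t + 2)) dt.
Step 2. Evaluate the standard form [assuming t > 3]: now 4*log(t - 3) + ∫(1/(t - 1)) dt + ∫(-2/(t + 2)) dt.
Step 3. Evaluate the standard form [assuming t > 1]: now 4*log(t - 3) + log(t - 1) + ∫(-2/(t + 2)) dt.
Step 4. Evaluate the standard form [assuming t > -2]: now 4*log(t - 3) + log(t - 1) - 2*log(t + 2).
Answer: 4*log(t - 3) + log(t - 1) - 2*log(t + 2).


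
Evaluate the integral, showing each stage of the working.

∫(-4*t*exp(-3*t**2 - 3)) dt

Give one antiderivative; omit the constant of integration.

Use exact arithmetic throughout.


Step 1. Substitute u = t**2 + 1, turning ∫(-4*t*exp(-3*t**2 - 3)) dt into ∫(-2*exp(-3*u)) du: now ∫(-2*exp(-3*u)) du.
Step 2. Evaluate the standard form: now 2*exp(-3*u)/3.
Step 3. Substitute back u = t**2 + 1: now 2*exp(-3*t**2 - 3)/3.
Answer: 2*exp(-3*t**2 - 3)/3.


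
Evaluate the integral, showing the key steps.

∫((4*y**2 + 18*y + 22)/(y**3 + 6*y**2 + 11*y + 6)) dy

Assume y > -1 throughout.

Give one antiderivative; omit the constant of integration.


Step 1. Decompose ∫((4*y**2 + 18*y + 22)/(y**3 + 6*y**2 + 11*y + 6)) dy by partial fractions, (4*y**2 + 18*y + 22)/(y**3 + 6*y**2 + 11*y + 6) = 2/(y + 3) - 2/(y + 2) + 4/(y + 1): now ∫(4/(y + 1)) dy + ∫(-2/(y + 2)) dy + ∫(2/(y + 3)) dy.
Step 2. Evaluate the standard form [assuming y > -3]: now 2*log(y + 3) + ∫(4/(y + 1)) dy + ∫(-2/(y + 2)) dy.
Step 3. Evaluate the standard form [assuming y > -1]: now 4*log(y + 1) + 2*log(y + 3) + ∫(-2/(y + 2)) dy.
Step 4. Evaluate the standard form [assuming y > -2]: now 4*log(y + 1) - 2*log(y + 2) + 2*log(y + 3).
Answer: 4*log(y + 1) - 2*log(y + 2) + 2*log(y + 3).


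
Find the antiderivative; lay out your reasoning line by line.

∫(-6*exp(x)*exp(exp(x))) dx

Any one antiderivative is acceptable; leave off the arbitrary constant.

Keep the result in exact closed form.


Step 1. Substitute u = exp(x), turning ∫(-6*exp(x)*exp(exp(x))) dx into ∫(-6*exp(u)) du: now ∫(-6*exp(u)) du.
Step 2. Evaluate the standard form: now -6*exp(u).
Step 3. Substitute back u = exp(x): now -6*exp(exp(x)).
Answer: -6*exp(exp(x)).


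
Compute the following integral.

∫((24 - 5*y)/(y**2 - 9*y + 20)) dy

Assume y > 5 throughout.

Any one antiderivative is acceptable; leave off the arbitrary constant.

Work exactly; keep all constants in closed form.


Answer: -log(y - 5) - 4*log(y - 4).


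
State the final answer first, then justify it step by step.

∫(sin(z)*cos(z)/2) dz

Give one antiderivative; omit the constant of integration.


The answer is sin(z)**2/4.
Step 1. Substitute u = sin(z), turning ∫(sin(z)*cos(z)/2) dz into ∫(u/2) du: now ∫(u/2) du.
Step 2. Evaluate the standard form: now u**2/4.
Step 3. Substitute back u = sin(z): now sin(z)**2/4.
Answer: sin(z)**2/4.


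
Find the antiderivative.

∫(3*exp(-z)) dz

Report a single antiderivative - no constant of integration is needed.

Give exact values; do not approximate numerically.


Answer: -3*exp(-z).


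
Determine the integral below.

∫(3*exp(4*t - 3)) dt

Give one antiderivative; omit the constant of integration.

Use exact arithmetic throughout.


Answer: 3*exp(4*t - 3)/4.


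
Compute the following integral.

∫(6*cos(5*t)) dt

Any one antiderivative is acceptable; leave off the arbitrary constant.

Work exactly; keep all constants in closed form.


Answer: 6*sin(5*t)/5.


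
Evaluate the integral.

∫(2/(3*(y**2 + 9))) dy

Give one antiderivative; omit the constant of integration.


Answer: 2*atan(y/3)/9.


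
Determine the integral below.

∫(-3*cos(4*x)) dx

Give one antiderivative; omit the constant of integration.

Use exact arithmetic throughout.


Answer: -3*sin(4*x)/4.


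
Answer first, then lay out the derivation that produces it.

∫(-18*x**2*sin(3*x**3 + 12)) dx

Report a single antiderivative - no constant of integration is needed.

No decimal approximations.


The answer is 2*cos(3*x**3 + 12).
Step 1. Substitute u = x**3 + 4, turning ∫(-18*x**2*sin(3*x**3 + 12)) dx into ∫(-6*sin(3*u)) du: now ∫(-6*sin(3*u)) du.
Step 2. Evaluate the standard form: now 2*cos(3*u).
Step 3. Substitute back u = x**3 + 4: now 2*cos(3*x**3 + 12).
Answer: 2*cos(3*x**3 + 12).


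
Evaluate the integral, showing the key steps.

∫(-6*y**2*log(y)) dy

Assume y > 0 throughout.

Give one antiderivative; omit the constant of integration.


Step 1. Integrate ∫(-6*y**2*log(y)) dy by parts with u = log(y), dv = (-6*y**2) dy, so v = -2*y**3 [assuming y > 0]: now -2*y**3*log(y) + ∫(2*y**2) dy.
Step 2. Evaluate the standard form: now -2*y**3*log(y) + 2*y**3/3.
Answer: -2*y**3*log(y) + 2*y**3/3.


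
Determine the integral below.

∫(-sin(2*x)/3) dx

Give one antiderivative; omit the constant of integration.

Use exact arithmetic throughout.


Answer: cos(2*x)/6.


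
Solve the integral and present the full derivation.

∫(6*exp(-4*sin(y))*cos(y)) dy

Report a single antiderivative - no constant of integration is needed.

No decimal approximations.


Step 1. Substitute u = sin(y), turning ∫(6*exp(-4*sin(y))*cos(y)) dy into ∫(6*exp(-4*u)) du: now ∫(6*exp(-4*u)) du.
Step 2. Evaluate the standard form: now -3*exp(-4*u)/2.
Step 3. Substitute back u = sin(y): now -3*exp(-4*sin(y))/2.
Answer: -3*exp(-4*sin(y))/2.


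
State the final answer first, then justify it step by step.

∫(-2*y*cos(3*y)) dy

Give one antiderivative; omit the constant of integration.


The answer is -2*y*sin(3*y)/3 - 2*cos(3*y)/9.
Step 1. Integrate ∫(-2*y*cos(3*y)) dy by parts with u = y, dv = (-2*cos(3*y)) dy, so v = -2*sin(3*y)/3: now -2*y*sin(3*y)/3 + ∫(2*sin(3*y)/3) dy.
Step 2. Evaluate the standard form: now -2*y*sin(3*y)/3 - 2*cos(3*y)/9.
Answer: -2*y*sin(3*y)/3 - 2*cos(3*y)/9.


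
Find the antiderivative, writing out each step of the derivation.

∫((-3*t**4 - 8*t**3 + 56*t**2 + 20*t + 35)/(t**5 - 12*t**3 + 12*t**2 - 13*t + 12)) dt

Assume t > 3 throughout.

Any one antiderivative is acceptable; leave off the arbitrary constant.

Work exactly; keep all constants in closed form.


Step 1. Decompose ∫((-3*t**4 - 8*t**3 + 56*t**2 + 20*t + 35)/(t**5 - 12*t**3 + 12*t**2 - 13*t + 12)) dt by partial fractions, (-3*t**4 - 8*t**3 + 56*t**2 + 20*t + 35)/(t**5 - 12*t**3 + 12*t**2 - 13*t + 12) = -2/(t**2 + 1) + 1/(t + 4) - 5/(t - 1) + 1/(t - 3): now ∫(1/(t - 3)) dt + ∫(-5/(t - 1)) dt + ∫(1/(t + 4)) dt + ∫(-2/(t**2 + 1)) dt.
Step 2. Evaluate the standard form [assuming t > -4]: now log(t + 4) + ∫(1/(t - 3)) dt + ∫(-5/(t - 1)) dt + ∫(-2/(t**2 + 1)) dt.
Step 3. Evaluate the standard form [assuming t > 3]: now log(t - 3) + log(t + 4) + ∫(-5/(t - 1)) dt + ∫(-2/(t**2 + 1)) dt.
Step 4. Evaluate the standard form [assuming t > 1]: now log(t - 3) - 5*log(t - 1) + log(t + 4) + ∫(-2/(t**2 + 1)) dt.
Step 5. Evaluate the standard form: now log(t - 3) - 5*log(t - 1) + log(t + 4) - 2*atan(t).
Answer: log(t - 3) - 5*log(t - 1) + log(t + 4) - 2*atan(t).


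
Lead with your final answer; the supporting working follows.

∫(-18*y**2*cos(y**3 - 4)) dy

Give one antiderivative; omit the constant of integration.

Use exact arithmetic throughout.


The answer is -6*sin(y**3 - 4).
Step 1. Substitute u = y**3 - 4, turning ∫(-18*y**2*cos(y**3 - 4)) dy into ∫(-6*cos(u)) du: now ∫(-6*cos(u)) du.
Step 2. Evaluate the standard form: now -6*sin(u).
Step 3. Substitute back u = y**3 - 4: now -6*sin(y**3 - 4).
Answer: -6*sin(y**3 - 4).


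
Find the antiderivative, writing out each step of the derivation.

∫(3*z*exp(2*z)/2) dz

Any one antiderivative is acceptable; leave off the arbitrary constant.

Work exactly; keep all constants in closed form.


Step 1. Integrate ∫(3*z*exp(2*z)/2) dz by parts with u = z, dv = (3*exp(2*z)/2) dz, so v = 3*exp(2*z)/4: now 3*z*exp(2*z)/4 + ∫(-3*exp(2*z)/4) dz.
Step 2. Evaluate the standard form: now 3*z*exp(2*z)/4 - 3*exp(2*z)/8.
Answer: 3*z*exp(2*z)/4 - 3*exp(2*z)/8.


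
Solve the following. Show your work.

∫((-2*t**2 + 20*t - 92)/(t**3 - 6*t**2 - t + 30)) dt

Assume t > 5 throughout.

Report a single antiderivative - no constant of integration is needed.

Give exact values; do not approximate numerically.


Step 1. Decompose ∫((-2*t**2 + 20*t - 92)/(t**3 - 6*t**2 - t + 30)) dt by partial fractions, (-2*t**2 + 20*t - 92)/(t**3 - 6*t**2 - t + 30) = -4/(t + 2) + 5/(t - 3) - 3/(t - 5): now ∫(-3/(t - 5)) dt + ∫(5/(t - 3)) dt + ∫(-4/(t + 2)) dt.
Step 2. Evaluate the standard form [assuming t > -2]: now -4*log(t + 2) + ∫(-3/(t - 5)) dt + ∫(5/(t - 3)) dt.
Step 3. Evaluate the standard form [assuming t > 3]: now 5*log(t - 3) - 4*log(t + 2) + ∫(-3/(t - 5)) dt.
Step 4. Evaluate the standard form [assuming t > 5]: now -3*log(t - 5) + 5*log(t - 3) - 4*log(t + 2).
Answer: -3*log(t - 5) + 5*log(t - 3) - 4*log(t + 2).


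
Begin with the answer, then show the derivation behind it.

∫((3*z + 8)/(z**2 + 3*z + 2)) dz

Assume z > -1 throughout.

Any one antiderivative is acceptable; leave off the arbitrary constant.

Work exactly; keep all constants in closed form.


The answer is 5*log(z + 1) - 2*log(z + 2).
Step 1. Decompose ∫((3*z + 8)/(z**2 + 3*z + 2)) dz by partial fractions, (3*z + 8)/(z**2 + 3*z + 2) = -2/(z + 2) + 5/(z + 1): now ∫(5/(z + 1)) dz + ∫(-2/(z + 2)) dz.
Step 2. Evaluate the standard form [assuming z > -2]: now -2*log(z + 2) + ∫(5/(z + 1)) dz.
Step 3. Evaluate the standard form [assuming z > -1]: now 5*log(z + 1) - 2*log(z + 2).
Answer: 5*log(z + 1) - 2*log(z + 2).


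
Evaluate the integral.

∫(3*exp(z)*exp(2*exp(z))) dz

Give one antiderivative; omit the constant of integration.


Answer: 3*exp(2*exp(z))/2.


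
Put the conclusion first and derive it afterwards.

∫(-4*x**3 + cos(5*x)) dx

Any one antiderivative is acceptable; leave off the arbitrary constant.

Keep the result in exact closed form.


The answer is -x**4 + sin(5*x)/5.
Step 1. Rewrite: now ∫(-4*x**3) dx + ∫(cos(5*x)) dx.
Step 2. Evaluate the standard form: now -x**4 + ∫(cos(5*x)) dx.
Step 3. Evaluate the standard form: now -x**4 + sin(5*x)/5.
Answer: -x**4 + sin(5*x)/5.


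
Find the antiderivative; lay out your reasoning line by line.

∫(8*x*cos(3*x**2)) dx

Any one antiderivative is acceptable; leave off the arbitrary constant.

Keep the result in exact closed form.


Step 1. Substitute u = x**2, turning ∫(8*x*cos(3*x**2)) dx into ∫(4*cos(3*u)) du: now ∫(4*cos(3*u)) du.
Step 2. Evaluate the standard form: now 4*sin(3*u)/3.
Step 3. Substitute back u = x**2: now 4*sin(3*x**2)/3.
Answer: 4*sin(3*x**2)/3.


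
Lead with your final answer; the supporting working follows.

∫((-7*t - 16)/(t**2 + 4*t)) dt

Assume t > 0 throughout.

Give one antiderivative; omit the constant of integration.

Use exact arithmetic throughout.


The answer is -4*log(t) - 3*log(t + 4).
Step 1. Decompose ∫((-7*t - 16)/(t**2 + 4*t)) dt by partial fractions, (-7*t - 16)/(t**2 + 4*t) = -3/(t + 4) - 4/t: now ∫(-4/t) dt + ∫(-3/(t + 4)) dt.
Step 2. Evaluate the standard form [assuming t > 0]: now -4*log(t) + ∫(-3/(t + 4)) dt.
Step 3. Evaluate the standard form [assuming t > -4]: now -4*log(t) - 3*log(t + 4).
Answer: -4*log(t) - 3*log(t + 4).


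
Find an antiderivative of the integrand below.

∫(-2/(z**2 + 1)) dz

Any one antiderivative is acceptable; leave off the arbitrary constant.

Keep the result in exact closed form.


Answer: -2*atan(z).


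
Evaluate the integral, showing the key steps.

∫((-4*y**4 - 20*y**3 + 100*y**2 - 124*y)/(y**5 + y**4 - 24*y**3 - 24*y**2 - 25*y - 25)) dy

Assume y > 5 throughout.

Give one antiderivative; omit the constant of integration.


Step 1. Decompose ∫((-4*y**4 - 20*y**3 + 100*y**2 - 124*y)/(y**5 + y**4 - 24*y**3 - 24*y**2 - 25*y - 25)) dy by partial fractions, (-4*y**4 - 20*y**3 + 100*y**2 - 124*y)/(y**5 + y**4 - 24*y**3 - 24*y**2 - 25*y - 25) = 4/(y**2 + 1) + 3/(y + 5) - 5/(y + 1) - 2/(y - 5): now ∫(-2/(y - 5)) dy + ∫(-5/(y + 1)) dy + ∫(3/(y + 5)) dy + ∫(4/(y**2 + 1)) dy.
Step 2. Evaluate the standard form [assuming y > 5]: now -2*log(y - 5) + ∫(-5/(y + 1)) dy + ∫(3/(y + 5)) dy + ∫(4/(y**2 + 1)) dy.
Step 3. Evaluate the standard form [assuming y > -5]: now -2*log(y - 5) + 3*log(y + 5) + ∫(-5/(y + 1)) dy + ∫(4/(y**2 + 1)) dy.
Step 4. Evaluate the standard form [assuming y > -1]: now -2*log(y - 5) - 5*log(y + 1) + 3*log(y + 5) + ∫(4/(y**2 + 1)) dy.
Step 5. Evaluate the standard form: now -2*log(y - 5) - 5*log(y + 1) + 3*log(y + 5) + 4*atan(y).
Answer: -2*log(y - 5) - 5*log(y + 1) + 3*log(y + 5) + 4*atan(y).


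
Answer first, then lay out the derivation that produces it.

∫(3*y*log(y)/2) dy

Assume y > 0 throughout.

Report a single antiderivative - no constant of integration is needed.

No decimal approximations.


The answer is 3*y**2*log(y)/4 - 3*y**2/8.
Step 1. Integrate ∫(3*y*log(y)/2) dy by parts with u = log(y), dv = (3*y/2) dy, so v = 3*y**2/4 [assuming y > 0]: now 3*y**2*log(y)/4 + ∫(-3*y/4) dy.
Step 2. Evaluate the standard form: now 3*y**2*log(y)/4 - 3*y**2/8.
Answer: 3*y**2*log(y)/4 - 3*y**2/8.


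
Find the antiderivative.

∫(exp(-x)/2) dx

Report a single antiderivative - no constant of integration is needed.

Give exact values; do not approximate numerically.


Answer: -exp(-x)/2.


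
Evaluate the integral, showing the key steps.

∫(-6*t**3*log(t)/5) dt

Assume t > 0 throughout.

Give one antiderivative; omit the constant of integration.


Step 1. Integrate ∫(-6*t**3*log(t)/5) dt by parts with u = log(t), dv = (-6*t**3/5) dt, so v = -3*t**4/10 [assuming t > 0]: now -3*t**4*log(t)/10 + ∫(3*t**3/10) dt.
Step 2. Evaluate the standard form: now -3*t**4*log(t)/10 + 3*t**4/40.
Answer: -3*t**4*log(t)/10 + 3*t**4/40.


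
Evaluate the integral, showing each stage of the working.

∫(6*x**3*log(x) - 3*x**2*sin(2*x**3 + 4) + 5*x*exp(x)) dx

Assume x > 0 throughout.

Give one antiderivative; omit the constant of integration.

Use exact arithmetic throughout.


Step 1. Rewrite: now ∫(5*x*exp(x)) dx + ∫(-3*x**2*sin(2*x**3 + 4)) dx + ∫(6*x**3*log(x)) dx.
Step 2. Integrate ∫(5*x*exp(x)) dx by parts with u = x, dv = (5*exp(x)) dx, so v = 5*exp(x): now 5*x*exp(x) + ∫(-3*x**2*sin(2*x**3 + 4)) dx + ∫(6*x**3*log(x)) dx + ∫(-5*exp(x)) dx.
Step 3. Evaluate the standard form: now 5*x*exp(x) - 5*exp(x) + ∫(-3*x**2*sin(2*x**3 + 4)) dx + ∫(6*x**3*log(x)) dx.
Step 4. Integrate ∫(6*x**3*log(x)) dx by parts with u = log(x), dv = (6*x**3) dx, so v = 3*x**4/2 [assuming x > 0]: now 3*x**4*log(x)/2 + 5*x*exp(x) - 5*exp(x) + ∫(-3*x**3/2) dx + ∫(-3*x**2*sin(2*x**3 + 4)) dx.
Step 5. Evaluate the standard form: now 3*x**4*log(x)/2 - 3*x**4/8 + 5*x*exp(x) - 5*exp(x) + ∫(-3*x**2*sin(2*x**3 + 4)) dx.
Step 6. Substitute u = x**3 + 2, turning ∫(-3*x**2*sin(2*x**3 + 4)) dx into ∫(-sin(2*u)) du: now 3*x**4*log(x)/2 - 3*x**4/8 + 5*x*exp(x) - 5*exp(x) + ∫(-sin(2*u)) du.
Step 7. Evaluate the standard form: now 3*x**4*log(x)/2 - 3*x**4/8 + 5*x*exp(x) - 5*exp(x) + cos(2*u)/2.
Step 8. Substitute back u = x**3 + 2: now 3*x**4*log(x)/2 - 3*x**4/8 + 5*x*exp(x) - 5*exp(x) + cos(2*x**3 + 4)/2.
Answer: 3*x**4*log(x)/2 - 3*x**4/8 + 5*x*exp(x) - 5*exp(x) + cos(2*x**3 + 4)/2.
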